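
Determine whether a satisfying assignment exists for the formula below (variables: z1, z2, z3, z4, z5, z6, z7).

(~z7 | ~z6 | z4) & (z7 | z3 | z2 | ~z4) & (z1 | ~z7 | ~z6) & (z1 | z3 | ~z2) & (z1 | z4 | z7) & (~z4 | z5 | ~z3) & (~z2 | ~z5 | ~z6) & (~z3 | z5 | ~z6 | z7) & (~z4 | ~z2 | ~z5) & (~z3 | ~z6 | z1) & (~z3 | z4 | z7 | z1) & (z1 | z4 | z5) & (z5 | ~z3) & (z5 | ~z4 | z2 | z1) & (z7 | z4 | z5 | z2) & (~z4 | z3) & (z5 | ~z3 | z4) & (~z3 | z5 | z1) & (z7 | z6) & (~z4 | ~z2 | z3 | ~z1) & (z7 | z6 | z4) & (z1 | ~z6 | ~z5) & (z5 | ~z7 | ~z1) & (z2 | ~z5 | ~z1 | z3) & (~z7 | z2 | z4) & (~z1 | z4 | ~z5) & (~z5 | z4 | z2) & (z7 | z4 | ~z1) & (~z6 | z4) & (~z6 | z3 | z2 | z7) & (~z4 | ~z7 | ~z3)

Suppose z5 = 1.
Suppose z2 = 1.
From the singleton clause (~z6), z6 = 0.
From the singleton clause (~z4), z4 = 0.
From the singleton clause (z7), z7 = 1.
From the singleton clause (~z1), z1 = 0.
From the singleton clause (z3), z3 = 1.
This assignment satisfies each clause.
A satisfying assignment: z1=0; z2=1; z3=1; z4=0; z5=1; z6=0; z7=1.

Yes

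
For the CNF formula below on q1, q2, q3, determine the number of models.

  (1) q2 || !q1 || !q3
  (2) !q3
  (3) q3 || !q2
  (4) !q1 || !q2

There are 2^3 = 8 truth assignments over (q1, q2, q3).
Check each against the 4 clauses (columns in the order q1, q2, q3):
  F F F  ✓ satisfies all
  F F T  ✗ fails (!q3)
  F T F  ✗ fails (q3 || !q2)
  F T T  ✗ fails (!q3)
  T F F  ✓ satisfies all
  T F T  ✗ fails (q2 || !q1 || !q3)
  T T F  ✗ fails (q3 || !q2)
  T T T  ✗ fails (!q3)
2 of the 8 rows are models.

2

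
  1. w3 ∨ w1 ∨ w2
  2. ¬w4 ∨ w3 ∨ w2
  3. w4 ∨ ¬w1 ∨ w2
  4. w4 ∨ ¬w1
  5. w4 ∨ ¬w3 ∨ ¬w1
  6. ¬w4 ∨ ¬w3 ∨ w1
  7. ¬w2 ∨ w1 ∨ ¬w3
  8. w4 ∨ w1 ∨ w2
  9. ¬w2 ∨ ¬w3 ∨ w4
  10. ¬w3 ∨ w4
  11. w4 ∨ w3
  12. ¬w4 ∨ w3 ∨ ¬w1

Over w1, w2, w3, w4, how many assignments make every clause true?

3

There are 2^4 = 16 truth assignments over (w1, w2, w3, w4).
Check each against the 12 clauses (columns in the order w1, w2, w3, w4):
  F F F F  ✗ fails (w3 ∨ w1 ∨ w2)
  F F F T  ✗ fails (w3 ∨ w1 ∨ w2)
  F F T F  ✗ fails (w4 ∨ w1 ∨ w2)
  F F T T  ✗ fails (¬w4 ∨ ¬w3 ∨ w1)
  F T F F  ✗ fails (w4 ∨ w3)
  F T F T  ✓ satisfies all
  F T T F  ✗ fails (¬w2 ∨ w1 ∨ ¬w3)
  F T T T  ✗ fails (¬w4 ∨ ¬w3 ∨ w1)
  T F F F  ✗ fails (w4 ∨ ¬w1 ∨ w2)
  T F F T  ✗ fails (¬w4 ∨ w3 ∨ w2)
  T F T F  ✗ fails (w4 ∨ ¬w1 ∨ w2)
  T F T T  ✓ satisfies all
  T T F F  ✗ fails (w4 ∨ ¬w1)
  T T F T  ✗ fails (¬w4 ∨ w3 ∨ ¬w1)
  T T T F  ✗ fails (w4 ∨ ¬w1)
  T T T T  ✓ satisfies all
3 of the 16 rows are models.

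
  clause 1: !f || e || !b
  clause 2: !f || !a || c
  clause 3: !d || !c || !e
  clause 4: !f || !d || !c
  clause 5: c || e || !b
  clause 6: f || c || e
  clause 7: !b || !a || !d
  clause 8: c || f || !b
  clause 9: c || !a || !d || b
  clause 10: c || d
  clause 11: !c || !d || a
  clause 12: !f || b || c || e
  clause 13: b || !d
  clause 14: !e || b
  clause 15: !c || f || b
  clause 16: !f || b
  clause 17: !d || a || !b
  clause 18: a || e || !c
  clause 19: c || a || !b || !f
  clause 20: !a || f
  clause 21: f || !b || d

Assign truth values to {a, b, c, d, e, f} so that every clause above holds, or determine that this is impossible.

Case c = true:
Case d = false:
Case e = true:
From the singleton clause (b), b = true.
From the singleton clause (f), f = true.
No clause remains; a is free.

a: true; b: true; c: true; d: false; e: true; f: true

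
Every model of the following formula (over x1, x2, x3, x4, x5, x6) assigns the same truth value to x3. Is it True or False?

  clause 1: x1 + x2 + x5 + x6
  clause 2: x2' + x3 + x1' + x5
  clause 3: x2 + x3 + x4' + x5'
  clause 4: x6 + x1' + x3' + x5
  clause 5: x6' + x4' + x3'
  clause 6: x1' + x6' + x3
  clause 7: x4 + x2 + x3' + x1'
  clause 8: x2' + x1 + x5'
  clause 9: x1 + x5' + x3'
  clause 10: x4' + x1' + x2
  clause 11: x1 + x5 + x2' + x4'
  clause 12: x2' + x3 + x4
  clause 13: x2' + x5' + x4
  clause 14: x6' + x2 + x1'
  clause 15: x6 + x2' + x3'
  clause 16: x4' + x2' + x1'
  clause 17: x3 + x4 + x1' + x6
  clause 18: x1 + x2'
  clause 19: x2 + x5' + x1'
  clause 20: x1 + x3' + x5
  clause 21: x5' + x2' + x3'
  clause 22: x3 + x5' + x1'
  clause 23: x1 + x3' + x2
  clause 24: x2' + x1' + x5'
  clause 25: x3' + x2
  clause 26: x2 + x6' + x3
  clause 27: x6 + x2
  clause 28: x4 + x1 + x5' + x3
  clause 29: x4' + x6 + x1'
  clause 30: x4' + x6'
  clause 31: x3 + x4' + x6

True

Suppose x3 = 0.
Case x1 = 0:
The clause (x2') is unit, so x2 = 0.
The clause (x6') is unit, so x6 = 0.
That conflicts with the unit clause (x6).
Backtrack on x1: now try x1 = 1.
The clause (x6') is unit, so x6 = 0.
The clause (x4) is unit, so x4 = 1.
That conflicts with the unit clause (x4').
Either choice for x1 ends in contradiction.
So every satisfying assignment has x3 = True.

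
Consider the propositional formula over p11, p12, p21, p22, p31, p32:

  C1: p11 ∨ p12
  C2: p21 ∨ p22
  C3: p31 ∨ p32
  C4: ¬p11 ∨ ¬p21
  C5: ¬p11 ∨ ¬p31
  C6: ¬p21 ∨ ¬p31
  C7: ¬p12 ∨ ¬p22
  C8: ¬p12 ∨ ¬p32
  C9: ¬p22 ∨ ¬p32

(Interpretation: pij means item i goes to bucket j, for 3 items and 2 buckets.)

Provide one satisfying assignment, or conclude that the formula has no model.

Branch on p11: set p11 = True.
(¬p21) alone gives p21 = False.
(p22) alone gives p22 = True.
(¬p31) alone gives p31 = False.
(p32) alone gives p32 = True.
But (¬p32) is also a unit clause — contradiction.
Backtrack on p11: now try p11 = False.
(p12) alone gives p12 = True.
(¬p22) alone gives p22 = False.
(p21) alone gives p21 = True.
(¬p31) alone gives p31 = False.
(p32) alone gives p32 = True.
But (¬p32) is also a unit clause — contradiction.
Neither p11 = True nor p11 = False works.

UNSATISFIABLE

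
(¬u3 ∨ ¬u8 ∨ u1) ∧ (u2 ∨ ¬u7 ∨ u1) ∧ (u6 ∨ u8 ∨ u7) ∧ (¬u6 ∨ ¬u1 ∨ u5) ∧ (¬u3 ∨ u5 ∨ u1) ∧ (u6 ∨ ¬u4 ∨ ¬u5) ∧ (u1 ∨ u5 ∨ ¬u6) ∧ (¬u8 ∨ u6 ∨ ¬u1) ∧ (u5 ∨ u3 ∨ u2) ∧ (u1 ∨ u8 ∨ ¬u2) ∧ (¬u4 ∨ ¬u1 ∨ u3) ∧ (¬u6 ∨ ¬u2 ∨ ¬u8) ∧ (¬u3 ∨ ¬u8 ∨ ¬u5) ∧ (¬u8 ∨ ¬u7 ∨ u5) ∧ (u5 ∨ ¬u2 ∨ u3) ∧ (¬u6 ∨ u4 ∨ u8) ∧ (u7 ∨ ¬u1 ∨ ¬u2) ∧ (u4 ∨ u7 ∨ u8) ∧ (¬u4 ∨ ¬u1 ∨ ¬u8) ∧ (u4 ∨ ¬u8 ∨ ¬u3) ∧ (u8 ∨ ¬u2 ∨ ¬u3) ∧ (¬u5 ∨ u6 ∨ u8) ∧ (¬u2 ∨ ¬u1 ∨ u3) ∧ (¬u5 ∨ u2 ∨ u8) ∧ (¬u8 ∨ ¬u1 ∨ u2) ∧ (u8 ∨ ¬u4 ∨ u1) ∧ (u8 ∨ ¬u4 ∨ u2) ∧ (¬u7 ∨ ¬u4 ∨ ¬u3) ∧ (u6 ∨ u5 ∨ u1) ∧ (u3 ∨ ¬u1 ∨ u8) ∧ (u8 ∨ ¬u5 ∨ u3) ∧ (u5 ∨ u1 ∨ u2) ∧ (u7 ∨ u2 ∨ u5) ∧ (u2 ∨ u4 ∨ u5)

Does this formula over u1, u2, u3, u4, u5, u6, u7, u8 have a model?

Case u3 = False:
Case u5 = True:
(u8) alone gives u8 = True.
Case u6 = True:
(¬u2) alone gives u2 = False.
(¬u1) alone gives u1 = False.
(¬u7) alone gives u7 = False.
Every clause is now satisfied; u4 is unconstrained.
A satisfying assignment: u1=False, u2=False, u3=False, u4=True, u5=True, u6=True, u7=False, u8=True.

Yes, satisfiable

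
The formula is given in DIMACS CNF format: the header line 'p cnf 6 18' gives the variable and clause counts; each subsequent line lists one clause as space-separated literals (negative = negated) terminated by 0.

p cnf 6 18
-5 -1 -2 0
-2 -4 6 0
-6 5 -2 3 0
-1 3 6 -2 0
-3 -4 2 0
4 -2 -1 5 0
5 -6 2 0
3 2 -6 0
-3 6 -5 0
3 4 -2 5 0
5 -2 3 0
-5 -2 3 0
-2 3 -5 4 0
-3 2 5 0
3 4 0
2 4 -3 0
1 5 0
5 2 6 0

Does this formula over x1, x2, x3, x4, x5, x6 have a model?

Satisfiable

Case x3 = True:
Case x4 = True:
The clause (x2) is unit, so x2 = True.
The clause (x6) is unit, so x6 = True.
Case x5 = False:
The clause (x1) is unit, so x1 = True.
Every clause now holds.
A satisfying assignment: x1: True, x2: True, x3: True, x4: True, x5: False, x6: True.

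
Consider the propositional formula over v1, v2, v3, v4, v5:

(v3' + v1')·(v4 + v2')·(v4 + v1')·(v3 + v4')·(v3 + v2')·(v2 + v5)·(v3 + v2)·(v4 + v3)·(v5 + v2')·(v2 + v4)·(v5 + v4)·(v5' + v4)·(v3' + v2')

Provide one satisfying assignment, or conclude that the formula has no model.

v1: 0,  v2: 0,  v3: 1,  v4: 1,  v5: 1

Branch on v3: set v3 = 1.
Unit clause (v1') forces v1 = 0.
Unit clause (v2') forces v2 = 0.
Unit clause (v5) forces v5 = 1.
Unit clause (v4) forces v4 = 1.
Every clause now holds.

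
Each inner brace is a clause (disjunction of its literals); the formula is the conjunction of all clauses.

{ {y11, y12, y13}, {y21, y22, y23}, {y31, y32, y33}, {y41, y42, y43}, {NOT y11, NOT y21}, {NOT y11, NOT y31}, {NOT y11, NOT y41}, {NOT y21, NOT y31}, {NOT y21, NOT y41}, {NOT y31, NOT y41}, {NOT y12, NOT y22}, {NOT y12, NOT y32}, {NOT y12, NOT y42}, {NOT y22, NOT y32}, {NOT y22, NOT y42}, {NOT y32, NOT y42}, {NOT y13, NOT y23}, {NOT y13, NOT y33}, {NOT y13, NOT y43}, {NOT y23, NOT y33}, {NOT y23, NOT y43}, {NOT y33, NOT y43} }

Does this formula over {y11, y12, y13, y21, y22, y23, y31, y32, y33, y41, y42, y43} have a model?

Case y11 = false:
Case y12 = true:
Unit clause (NOT y22) forces y22 = false.
Unit clause (NOT y32) forces y32 = false.
Unit clause (NOT y42) forces y42 = false.
Case y21 = true:
Unit clause (NOT y31) forces y31 = false.
Unit clause (y33) forces y33 = true.
Unit clause (NOT y41) forces y41 = false.
Unit clause (y43) forces y43 = true.
But (NOT y43) is also a unit clause — contradiction.
That branch fails; take y21 = false instead.
Unit clause (y23) forces y23 = true.
Unit clause (NOT y13) forces y13 = false.
Unit clause (NOT y33) forces y33 = false.
Unit clause (y31) forces y31 = true.
Unit clause (NOT y41) forces y41 = false.
Unit clause (y43) forces y43 = true.
But (NOT y43) is also a unit clause — contradiction.
Either choice for y21 ends in contradiction.
That branch fails; take y12 = false instead.
Unit clause (y13) forces y13 = true.
Unit clause (NOT y23) forces y23 = false.
Unit clause (NOT y33) forces y33 = false.
Unit clause (NOT y43) forces y43 = false.
Case y21 = true:
Unit clause (NOT y31) forces y31 = false.
Unit clause (y32) forces y32 = true.
Unit clause (NOT y41) forces y41 = false.
Unit clause (y42) forces y42 = true.
But (NOT y42) is also a unit clause — contradiction.
That branch fails; take y21 = false instead.
Unit clause (y22) forces y22 = true.
Unit clause (NOT y32) forces y32 = false.
Unit clause (y31) forces y31 = true.
Unit clause (NOT y41) forces y41 = false.
Unit clause (y42) forces y42 = true.
But (NOT y42) is also a unit clause — contradiction.
Either choice for y21 ends in contradiction.
Either choice for y12 ends in contradiction.
That branch fails; take y11 = true instead.
Unit clause (NOT y21) forces y21 = false.
Unit clause (NOT y31) forces y31 = false.
Unit clause (NOT y41) forces y41 = false.
Case y22 = true:
Unit clause (NOT y12) forces y12 = false.
Unit clause (NOT y32) forces y32 = false.
Unit clause (y33) forces y33 = true.
Unit clause (NOT y42) forces y42 = false.
Unit clause (y43) forces y43 = true.
But (NOT y43) is also a unit clause — contradiction.
That branch fails; take y22 = false instead.
Unit clause (y23) forces y23 = true.
Unit clause (NOT y13) forces y13 = false.
Unit clause (NOT y33) forces y33 = false.
Unit clause (y32) forces y32 = true.
Unit clause (NOT y12) forces y12 = false.
Unit clause (NOT y42) forces y42 = false.
Unit clause (y43) forces y43 = true.
But (NOT y43) is also a unit clause — contradiction.
Either choice for y22 ends in contradiction.
Either choice for y11 ends in contradiction.
No assignment satisfies every clause.

Unsatisfiable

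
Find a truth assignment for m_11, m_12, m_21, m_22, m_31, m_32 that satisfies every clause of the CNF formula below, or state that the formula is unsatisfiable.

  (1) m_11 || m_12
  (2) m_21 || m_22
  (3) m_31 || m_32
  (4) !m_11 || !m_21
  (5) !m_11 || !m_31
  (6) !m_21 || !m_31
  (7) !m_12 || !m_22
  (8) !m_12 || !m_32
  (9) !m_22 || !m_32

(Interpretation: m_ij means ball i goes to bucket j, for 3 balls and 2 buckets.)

Suppose m_11 = true.
From the singleton clause (!m_21), m_21 = false.
From the singleton clause (m_22), m_22 = true.
From the singleton clause (!m_31), m_31 = false.
From the singleton clause (m_32), m_32 = true.
But (!m_32) is also a unit clause — contradiction.
So m_11 must be the other value — set m_11 = false.
From the singleton clause (m_12), m_12 = true.
From the singleton clause (!m_22), m_22 = false.
From the singleton clause (m_21), m_21 = true.
From the singleton clause (!m_31), m_31 = false.
From the singleton clause (m_32), m_32 = true.
But (!m_32) is also a unit clause — contradiction.
Both values of m_11 lead to a conflict.

UNSATISFIABLE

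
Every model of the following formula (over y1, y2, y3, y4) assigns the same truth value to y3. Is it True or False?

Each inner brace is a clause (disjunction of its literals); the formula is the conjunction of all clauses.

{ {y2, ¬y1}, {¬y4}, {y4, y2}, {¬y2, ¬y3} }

Suppose y3 = True.
The clause (¬y4) is unit, so y4 = False.
The clause (y2) is unit, so y2 = True.
That conflicts with the unit clause (¬y2).
So every satisfying assignment has y3 = False.

False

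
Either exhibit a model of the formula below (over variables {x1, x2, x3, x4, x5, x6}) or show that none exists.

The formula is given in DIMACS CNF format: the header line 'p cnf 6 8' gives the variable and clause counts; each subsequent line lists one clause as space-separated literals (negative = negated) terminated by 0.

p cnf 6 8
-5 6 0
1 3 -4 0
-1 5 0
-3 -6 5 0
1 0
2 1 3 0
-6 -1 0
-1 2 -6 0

UNSATISFIABLE

From the singleton clause (x1), x1 = True.
From the singleton clause (x5), x5 = True.
From the singleton clause (x6), x6 = True.
Now (¬x6) is unsatisfied and unit — conflict.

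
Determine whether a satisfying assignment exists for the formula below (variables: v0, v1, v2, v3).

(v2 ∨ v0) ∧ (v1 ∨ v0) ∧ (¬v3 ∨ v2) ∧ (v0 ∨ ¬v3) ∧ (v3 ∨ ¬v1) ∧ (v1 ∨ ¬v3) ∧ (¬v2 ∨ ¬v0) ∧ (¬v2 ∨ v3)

Suppose v2 = False.
The clause (v0) is unit, so v0 = True.
The clause (¬v3) is unit, so v3 = False.
The clause (¬v1) is unit, so v1 = False.
This assignment satisfies each clause.
A satisfying assignment: v0=True, v1=False, v2=False, v3=False.

Satisfiable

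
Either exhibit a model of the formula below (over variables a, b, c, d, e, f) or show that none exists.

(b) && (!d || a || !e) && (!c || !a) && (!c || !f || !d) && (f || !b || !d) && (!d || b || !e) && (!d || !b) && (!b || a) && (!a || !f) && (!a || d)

UNSATISFIABLE

(b) alone gives b = true.
(!d) alone gives d = false.
(a) alone gives a = true.
But (!a) is also a unit clause — contradiction.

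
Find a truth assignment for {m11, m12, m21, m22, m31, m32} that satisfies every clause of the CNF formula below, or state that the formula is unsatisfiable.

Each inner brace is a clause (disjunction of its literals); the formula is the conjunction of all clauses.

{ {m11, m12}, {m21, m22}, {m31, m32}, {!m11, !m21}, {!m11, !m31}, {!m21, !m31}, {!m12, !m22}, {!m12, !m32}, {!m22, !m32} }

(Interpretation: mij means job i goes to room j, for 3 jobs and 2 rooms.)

Branch on m11: set m11 = true.
Unit clause (!m21) forces m21 = false.
Unit clause (m22) forces m22 = true.
Unit clause (!m31) forces m31 = false.
Unit clause (m32) forces m32 = true.
That conflicts with the unit clause (!m32).
Backtrack on m11: now try m11 = false.
Unit clause (m12) forces m12 = true.
Unit clause (!m22) forces m22 = false.
Unit clause (m21) forces m21 = true.
Unit clause (!m31) forces m31 = false.
Unit clause (m32) forces m32 = true.
That conflicts with the unit clause (!m32).
Neither m11 = true nor m11 = false works.

UNSATISFIABLE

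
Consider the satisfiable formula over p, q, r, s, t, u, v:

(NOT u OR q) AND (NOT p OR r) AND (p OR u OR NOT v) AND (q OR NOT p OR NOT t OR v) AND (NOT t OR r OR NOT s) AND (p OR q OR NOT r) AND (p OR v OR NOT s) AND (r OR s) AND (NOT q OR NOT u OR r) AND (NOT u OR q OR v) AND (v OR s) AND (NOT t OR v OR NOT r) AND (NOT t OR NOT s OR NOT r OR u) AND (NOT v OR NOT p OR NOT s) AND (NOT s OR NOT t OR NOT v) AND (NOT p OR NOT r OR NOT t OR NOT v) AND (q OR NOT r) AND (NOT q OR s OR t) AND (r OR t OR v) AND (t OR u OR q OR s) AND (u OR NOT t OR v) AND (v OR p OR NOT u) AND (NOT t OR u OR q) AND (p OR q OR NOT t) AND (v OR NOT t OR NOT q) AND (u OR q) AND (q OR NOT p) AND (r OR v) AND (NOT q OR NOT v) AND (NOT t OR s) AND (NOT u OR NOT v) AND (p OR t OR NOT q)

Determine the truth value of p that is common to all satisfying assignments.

True

Suppose p = false.
Case u = false:
The clause (NOT v) is unit, so v = false.
The clause (NOT s) is unit, so s = false.
Now (s) is unsatisfied and unit — conflict.
Undo u and try u = true.
The clause (q) is unit, so q = true.
The clause (r) is unit, so r = true.
The clause (v) is unit, so v = true.
Now (NOT v) is unsatisfied and unit — conflict.
Either choice for u ends in contradiction.
So every satisfying assignment has p = True.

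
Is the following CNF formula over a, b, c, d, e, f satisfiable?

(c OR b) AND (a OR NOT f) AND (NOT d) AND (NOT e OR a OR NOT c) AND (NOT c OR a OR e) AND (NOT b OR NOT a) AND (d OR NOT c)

Yes, satisfiable

(NOT d) alone gives d = false.
(NOT c) alone gives c = false.
(b) alone gives b = true.
(NOT a) alone gives a = false.
(NOT f) alone gives f = false.
No clause remains; e is free.
A satisfying assignment: a=false, b=true, c=false, d=false, e=false, f=false.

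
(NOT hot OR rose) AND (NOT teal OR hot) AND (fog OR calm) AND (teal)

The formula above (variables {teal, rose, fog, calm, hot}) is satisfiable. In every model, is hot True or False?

True

Suppose hot = false.
From the singleton clause (NOT teal), teal = false.
Now (teal) is unsatisfied and unit — conflict.
So every satisfying assignment has hot = True.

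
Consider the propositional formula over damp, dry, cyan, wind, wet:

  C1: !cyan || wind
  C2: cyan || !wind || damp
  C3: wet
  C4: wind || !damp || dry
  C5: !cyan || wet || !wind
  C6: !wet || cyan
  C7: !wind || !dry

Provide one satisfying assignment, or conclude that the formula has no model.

damp ↦ false; dry ↦ false; cyan ↦ true; wind ↦ true; wet ↦ true

The clause (wet) is unit, so wet = true.
The clause (cyan) is unit, so cyan = true.
The clause (wind) is unit, so wind = true.
The clause (!dry) is unit, so dry = false.
No clause remains; damp is free.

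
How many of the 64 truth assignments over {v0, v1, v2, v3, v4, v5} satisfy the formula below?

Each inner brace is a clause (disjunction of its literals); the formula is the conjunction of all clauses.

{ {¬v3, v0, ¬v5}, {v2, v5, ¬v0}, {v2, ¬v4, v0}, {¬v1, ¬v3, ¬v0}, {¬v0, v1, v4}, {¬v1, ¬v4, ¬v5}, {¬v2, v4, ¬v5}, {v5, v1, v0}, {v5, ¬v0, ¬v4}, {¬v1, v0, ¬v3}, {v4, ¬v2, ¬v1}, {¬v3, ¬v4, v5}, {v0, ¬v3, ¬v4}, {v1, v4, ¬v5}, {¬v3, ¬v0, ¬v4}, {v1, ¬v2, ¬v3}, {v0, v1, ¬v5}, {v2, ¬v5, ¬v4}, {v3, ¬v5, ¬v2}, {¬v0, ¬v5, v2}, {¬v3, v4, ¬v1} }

There are 2^6 = 64 truth assignments over (v0, v1, v2, v3, v4, v5).
Split on v4. With v4 = True, the clauses containing v4 are satisfied and ¬v4 drops from the rest; 1 of the 2^5 = 32 assignments to the other variables satisfy what remains.
With v4 = False, by the same count on the reduced clause set, 2 assignments work.
Total: 1 + 2 = 3.

3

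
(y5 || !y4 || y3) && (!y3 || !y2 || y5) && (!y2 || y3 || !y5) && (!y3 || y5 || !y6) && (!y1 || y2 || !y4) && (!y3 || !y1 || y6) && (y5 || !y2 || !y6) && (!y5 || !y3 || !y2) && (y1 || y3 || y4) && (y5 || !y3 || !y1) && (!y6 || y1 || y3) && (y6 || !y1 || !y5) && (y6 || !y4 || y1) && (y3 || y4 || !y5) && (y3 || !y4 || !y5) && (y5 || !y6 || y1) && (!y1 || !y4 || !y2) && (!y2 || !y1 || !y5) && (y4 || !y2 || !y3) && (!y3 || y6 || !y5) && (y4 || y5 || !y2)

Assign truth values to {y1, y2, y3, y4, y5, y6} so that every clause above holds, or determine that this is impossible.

y1 ↦ false, y2 ↦ false, y3 ↦ true, y4 ↦ true, y5 ↦ true, y6 ↦ true

Suppose y5 = true.
Suppose y2 = false.
Suppose y1 = false.
Suppose y3 = true.
From the singleton clause (y6), y6 = true.
All clauses hold; y4 can take either value.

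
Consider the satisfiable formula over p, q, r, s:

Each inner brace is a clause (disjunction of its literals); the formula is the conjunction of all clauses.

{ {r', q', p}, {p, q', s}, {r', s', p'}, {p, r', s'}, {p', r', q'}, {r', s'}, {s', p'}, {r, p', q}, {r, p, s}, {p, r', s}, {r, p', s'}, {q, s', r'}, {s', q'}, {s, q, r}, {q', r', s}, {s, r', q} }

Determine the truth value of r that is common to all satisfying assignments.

False

Suppose r = 1.
From the singleton clause (s'), s = 0.
From the singleton clause (p), p = 1.
From the singleton clause (q'), q = 0.
But (q) is also a unit clause — contradiction.
So every satisfying assignment has r = False.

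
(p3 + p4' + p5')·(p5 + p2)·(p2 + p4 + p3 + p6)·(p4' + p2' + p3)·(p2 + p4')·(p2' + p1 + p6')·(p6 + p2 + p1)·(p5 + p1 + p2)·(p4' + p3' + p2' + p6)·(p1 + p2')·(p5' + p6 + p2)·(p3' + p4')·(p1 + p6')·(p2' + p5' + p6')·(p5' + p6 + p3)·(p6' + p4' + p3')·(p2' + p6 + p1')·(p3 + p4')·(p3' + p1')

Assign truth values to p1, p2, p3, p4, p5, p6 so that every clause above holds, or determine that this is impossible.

p1 ↦ 1, p2 ↦ 1, p3 ↦ 0, p4 ↦ 0, p5 ↦ 0, p6 ↦ 1

Try p5 = 0.
(p2) alone gives p2 = 1.
(p1) alone gives p1 = 1.
(p6) alone gives p6 = 1.
(p3') alone gives p3 = 0.
(p4') alone gives p4 = 0.
All clauses are satisfied.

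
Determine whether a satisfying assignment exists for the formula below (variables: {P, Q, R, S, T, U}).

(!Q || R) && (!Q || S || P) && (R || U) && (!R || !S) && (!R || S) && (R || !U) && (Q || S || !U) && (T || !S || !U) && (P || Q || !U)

Case Q = false:
Case R = true:
(!S) alone gives S = false.
Now (S) is unsatisfied and unit — conflict.
Backtrack on R: now try R = false.
(U) alone gives U = true.
Now (!U) is unsatisfied and unit — conflict.
Neither R = true nor R = false works.
Backtrack on Q: now try Q = true.
(R) alone gives R = true.
(!S) alone gives S = false.
Now (S) is unsatisfied and unit — conflict.
Neither Q = true nor Q = false works.
No assignment satisfies every clause.

Unsatisfiable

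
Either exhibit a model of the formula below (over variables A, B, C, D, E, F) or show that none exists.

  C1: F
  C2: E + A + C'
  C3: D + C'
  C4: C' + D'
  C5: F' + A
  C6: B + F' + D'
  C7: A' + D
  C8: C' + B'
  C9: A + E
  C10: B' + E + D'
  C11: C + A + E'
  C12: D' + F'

UNSATISFIABLE

(F) alone gives F = 1.
(A) alone gives A = 1.
(D) alone gives D = 1.
Now (D') is unsatisfied and unit — conflict.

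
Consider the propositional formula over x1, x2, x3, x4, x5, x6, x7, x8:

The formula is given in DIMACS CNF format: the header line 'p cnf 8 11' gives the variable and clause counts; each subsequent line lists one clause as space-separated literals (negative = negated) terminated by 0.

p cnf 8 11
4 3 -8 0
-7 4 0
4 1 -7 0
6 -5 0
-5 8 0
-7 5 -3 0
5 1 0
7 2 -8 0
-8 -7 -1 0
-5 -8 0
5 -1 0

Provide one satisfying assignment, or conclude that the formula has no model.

Try x7 = False.
Try x6 = True.
Try x5 = False.
(x1) alone gives x1 = True.
That conflicts with the unit clause (¬x1).
Backtrack on x5: now try x5 = True.
(x8) alone gives x8 = True.
That conflicts with the unit clause (¬x8).
Neither x5 = True nor x5 = False works.
Backtrack on x6: now try x6 = False.
(¬x5) alone gives x5 = False.
(x1) alone gives x1 = True.
That conflicts with the unit clause (¬x1).
Neither x6 = True nor x6 = False works.
Backtrack on x7: now try x7 = True.
(x4) alone gives x4 = True.
Try x6 = True.
Try x5 = False.
(¬x3) alone gives x3 = False.
(x1) alone gives x1 = True.
That conflicts with the unit clause (¬x1).
Backtrack on x5: now try x5 = True.
(x8) alone gives x8 = True.
That conflicts with the unit clause (¬x8).
Neither x5 = True nor x5 = False works.
Backtrack on x6: now try x6 = False.
(¬x5) alone gives x5 = False.
(¬x3) alone gives x3 = False.
(x1) alone gives x1 = True.
That conflicts with the unit clause (¬x1).
Neither x6 = True nor x6 = False works.
Neither x7 = True nor x7 = False works.

UNSATISFIABLE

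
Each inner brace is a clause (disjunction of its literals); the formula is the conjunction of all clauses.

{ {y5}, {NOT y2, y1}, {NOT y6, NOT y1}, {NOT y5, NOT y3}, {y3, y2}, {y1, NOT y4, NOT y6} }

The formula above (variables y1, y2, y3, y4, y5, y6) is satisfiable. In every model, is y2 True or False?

True

Suppose y2 = false.
The clause (y5) is unit, so y5 = true.
The clause (NOT y3) is unit, so y3 = false.
But (y3) is also a unit clause — contradiction.
So every satisfying assignment has y2 = True.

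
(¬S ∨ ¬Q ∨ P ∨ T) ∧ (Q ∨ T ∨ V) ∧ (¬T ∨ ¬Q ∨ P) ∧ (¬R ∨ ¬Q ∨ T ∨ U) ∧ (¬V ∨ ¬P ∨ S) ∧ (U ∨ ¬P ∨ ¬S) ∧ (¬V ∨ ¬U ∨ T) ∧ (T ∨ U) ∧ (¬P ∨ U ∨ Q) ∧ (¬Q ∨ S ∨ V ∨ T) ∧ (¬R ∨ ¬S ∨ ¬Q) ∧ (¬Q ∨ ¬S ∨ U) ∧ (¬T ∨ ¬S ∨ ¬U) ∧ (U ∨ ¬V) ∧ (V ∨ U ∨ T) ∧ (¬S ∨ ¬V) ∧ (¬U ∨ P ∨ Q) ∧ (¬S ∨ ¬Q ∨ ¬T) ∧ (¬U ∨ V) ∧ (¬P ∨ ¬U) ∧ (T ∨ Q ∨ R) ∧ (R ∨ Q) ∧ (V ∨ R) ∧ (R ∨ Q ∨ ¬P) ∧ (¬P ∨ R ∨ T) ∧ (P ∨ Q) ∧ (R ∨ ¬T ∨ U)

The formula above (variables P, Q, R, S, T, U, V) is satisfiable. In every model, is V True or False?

Suppose V = True.
Unit clause (U) forces U = True.
Unit clause (T) forces T = True.
Unit clause (¬S) forces S = False.
Unit clause (¬P) forces P = False.
Unit clause (¬Q) forces Q = False.
But (Q) is also a unit clause — contradiction.
So every satisfying assignment has V = False.

False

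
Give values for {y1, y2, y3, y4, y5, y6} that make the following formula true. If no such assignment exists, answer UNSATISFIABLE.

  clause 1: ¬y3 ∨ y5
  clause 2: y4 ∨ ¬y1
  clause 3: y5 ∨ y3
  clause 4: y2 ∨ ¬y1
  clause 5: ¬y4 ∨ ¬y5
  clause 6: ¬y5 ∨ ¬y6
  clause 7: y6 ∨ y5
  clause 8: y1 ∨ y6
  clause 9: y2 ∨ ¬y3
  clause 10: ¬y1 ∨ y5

Try y3 = False.
The clause (y5) is unit, so y5 = True.
The clause (¬y4) is unit, so y4 = False.
The clause (¬y1) is unit, so y1 = False.
The clause (¬y6) is unit, so y6 = False.
But (y6) is also a unit clause — contradiction.
Undo y3 and try y3 = True.
The clause (y5) is unit, so y5 = True.
The clause (¬y4) is unit, so y4 = False.
The clause (¬y1) is unit, so y1 = False.
The clause (¬y6) is unit, so y6 = False.
But (y6) is also a unit clause — contradiction.
Neither y3 = True nor y3 = False works.

UNSATISFIABLE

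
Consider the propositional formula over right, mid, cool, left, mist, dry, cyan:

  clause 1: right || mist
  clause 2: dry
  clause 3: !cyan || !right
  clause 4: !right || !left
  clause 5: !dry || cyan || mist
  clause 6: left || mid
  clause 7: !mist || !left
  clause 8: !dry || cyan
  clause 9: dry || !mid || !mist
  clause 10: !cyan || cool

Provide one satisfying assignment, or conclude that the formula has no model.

(dry) alone gives dry = true.
(cyan) alone gives cyan = true.
(!right) alone gives right = false.
(mist) alone gives mist = true.
(!left) alone gives left = false.
(mid) alone gives mid = true.
(cool) alone gives cool = true.
This assignment satisfies each clause.

right: false; mid: true; cool: true; left: false; mist: true; dry: true; cyan: true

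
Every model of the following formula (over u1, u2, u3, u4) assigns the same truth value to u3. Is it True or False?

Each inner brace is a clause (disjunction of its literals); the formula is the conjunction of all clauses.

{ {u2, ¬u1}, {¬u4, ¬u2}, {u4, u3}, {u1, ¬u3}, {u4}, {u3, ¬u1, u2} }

False

Suppose u3 = True.
Unit clause (u1) forces u1 = True.
Unit clause (u2) forces u2 = True.
Unit clause (¬u4) forces u4 = False.
That conflicts with the unit clause (u4).
So every satisfying assignment has u3 = False.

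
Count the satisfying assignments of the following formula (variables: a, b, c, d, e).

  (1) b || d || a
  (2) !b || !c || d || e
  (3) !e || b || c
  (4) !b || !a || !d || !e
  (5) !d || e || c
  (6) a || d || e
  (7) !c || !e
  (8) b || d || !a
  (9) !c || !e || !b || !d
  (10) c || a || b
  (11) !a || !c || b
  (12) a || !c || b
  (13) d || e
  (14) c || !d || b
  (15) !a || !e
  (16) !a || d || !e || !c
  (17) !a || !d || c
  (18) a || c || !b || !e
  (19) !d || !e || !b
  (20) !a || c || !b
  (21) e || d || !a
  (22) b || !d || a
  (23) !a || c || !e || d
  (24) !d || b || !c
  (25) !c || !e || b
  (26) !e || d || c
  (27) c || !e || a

2

There are 2^5 = 32 truth assignments over (a, b, c, d, e).
Split on b. With b = true, the clauses containing b are satisfied and !b drops from the rest; 2 of the 2^4 = 16 assignments to the other variables satisfy what remains.
With b = false, by the same count on the reduced clause set, 0 assignments work.
(One model: a=F, b=T, c=T, d=T, e=F.)
Total: 2 + 0 = 2.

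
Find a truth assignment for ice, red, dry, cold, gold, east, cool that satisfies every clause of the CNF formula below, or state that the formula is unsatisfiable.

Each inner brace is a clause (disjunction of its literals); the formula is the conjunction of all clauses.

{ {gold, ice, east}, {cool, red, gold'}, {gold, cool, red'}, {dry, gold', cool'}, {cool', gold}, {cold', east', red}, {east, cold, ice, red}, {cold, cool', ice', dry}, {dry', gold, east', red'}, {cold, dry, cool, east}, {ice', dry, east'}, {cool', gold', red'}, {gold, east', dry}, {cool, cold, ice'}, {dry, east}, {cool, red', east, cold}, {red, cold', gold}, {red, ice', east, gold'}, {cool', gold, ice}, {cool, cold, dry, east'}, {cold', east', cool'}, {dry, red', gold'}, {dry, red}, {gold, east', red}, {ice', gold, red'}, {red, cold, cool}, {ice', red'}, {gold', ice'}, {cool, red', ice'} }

ice ↦ 0, red ↦ 1, dry ↦ 1, cold ↦ 1, gold ↦ 1, east ↦ 0, cool ↦ 0

Try cool = 0.
Try red = 1.
The clause (gold) is unit, so gold = 1.
The clause (dry) is unit, so dry = 1.
The clause (ice') is unit, so ice = 0.
Try east = 0.
The clause (cold) is unit, so cold = 1.
This assignment satisfies each clause.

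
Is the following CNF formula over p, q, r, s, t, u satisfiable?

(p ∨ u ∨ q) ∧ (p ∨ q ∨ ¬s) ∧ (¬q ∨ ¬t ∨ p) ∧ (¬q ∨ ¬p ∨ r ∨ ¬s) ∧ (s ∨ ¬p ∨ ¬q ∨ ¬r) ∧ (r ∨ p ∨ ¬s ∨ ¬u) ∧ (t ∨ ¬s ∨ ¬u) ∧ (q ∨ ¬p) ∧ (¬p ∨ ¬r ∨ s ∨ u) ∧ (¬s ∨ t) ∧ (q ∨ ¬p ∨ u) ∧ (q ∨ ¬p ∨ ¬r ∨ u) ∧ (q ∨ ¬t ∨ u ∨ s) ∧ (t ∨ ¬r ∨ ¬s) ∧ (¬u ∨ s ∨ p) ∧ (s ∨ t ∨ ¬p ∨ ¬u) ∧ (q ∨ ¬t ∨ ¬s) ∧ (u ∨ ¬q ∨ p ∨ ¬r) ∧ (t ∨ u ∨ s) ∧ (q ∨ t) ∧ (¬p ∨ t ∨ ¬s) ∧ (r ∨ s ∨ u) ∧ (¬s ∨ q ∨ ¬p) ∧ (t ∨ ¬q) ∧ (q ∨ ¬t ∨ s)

Yes, satisfiable

Case q = True:
The clause (t) is unit, so t = True.
The clause (p) is unit, so p = True.
Case r = True:
The clause (s) is unit, so s = True.
All clauses hold; u can take either value.
A satisfying assignment: p: True,  q: True,  r: True,  s: True,  t: True,  u: True.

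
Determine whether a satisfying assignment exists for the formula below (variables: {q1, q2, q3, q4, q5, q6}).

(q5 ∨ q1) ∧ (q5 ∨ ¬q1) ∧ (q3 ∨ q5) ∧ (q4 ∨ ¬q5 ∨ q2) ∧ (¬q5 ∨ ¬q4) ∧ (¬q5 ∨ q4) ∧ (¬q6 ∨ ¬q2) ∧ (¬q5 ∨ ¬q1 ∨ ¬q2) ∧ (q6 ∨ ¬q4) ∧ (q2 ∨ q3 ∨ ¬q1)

Suppose q5 = True.
(¬q4) alone gives q4 = False.
Now (q4) is unsatisfied and unit — conflict.
So q5 must be the other value — set q5 = False.
(q1) alone gives q1 = True.
Now (¬q1) is unsatisfied and unit — conflict.
Both values of q5 lead to a conflict.
No assignment satisfies every clause.

No, unsatisfiable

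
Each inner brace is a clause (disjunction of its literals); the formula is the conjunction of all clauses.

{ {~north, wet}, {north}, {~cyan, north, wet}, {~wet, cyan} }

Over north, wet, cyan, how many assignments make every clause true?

There are 2^3 = 8 truth assignments over (north, wet, cyan).
Check each against the 4 clauses (columns in the order north, wet, cyan):
  F F F  ✗ fails (north)
  F F T  ✗ fails (north)
  F T F  ✗ fails (north)
  F T T  ✗ fails (north)
  T F F  ✗ fails (~north | wet)
  T F T  ✗ fails (~north | wet)
  T T F  ✗ fails (~wet | cyan)
  T T T  ✓ satisfies all
1 of the 8 rows is a model.

1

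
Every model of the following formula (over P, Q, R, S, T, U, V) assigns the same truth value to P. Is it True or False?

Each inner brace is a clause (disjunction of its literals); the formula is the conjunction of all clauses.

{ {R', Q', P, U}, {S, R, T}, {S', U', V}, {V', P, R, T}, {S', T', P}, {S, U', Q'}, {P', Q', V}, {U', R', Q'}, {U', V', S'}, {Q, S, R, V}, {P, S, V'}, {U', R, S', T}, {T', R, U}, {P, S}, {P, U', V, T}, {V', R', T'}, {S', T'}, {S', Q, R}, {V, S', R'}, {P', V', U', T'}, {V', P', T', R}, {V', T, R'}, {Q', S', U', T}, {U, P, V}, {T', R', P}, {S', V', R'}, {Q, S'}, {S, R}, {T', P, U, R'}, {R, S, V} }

True

Suppose P = 0.
The clause (S) is unit, so S = 1.
The clause (T') is unit, so T = 0.
The clause (Q) is unit, so Q = 1.
The clause (U') is unit, so U = 0.
The clause (R') is unit, so R = 0.
The clause (V') is unit, so V = 0.
Now (V) is unsatisfied and unit — conflict.
So every satisfying assignment has P = True.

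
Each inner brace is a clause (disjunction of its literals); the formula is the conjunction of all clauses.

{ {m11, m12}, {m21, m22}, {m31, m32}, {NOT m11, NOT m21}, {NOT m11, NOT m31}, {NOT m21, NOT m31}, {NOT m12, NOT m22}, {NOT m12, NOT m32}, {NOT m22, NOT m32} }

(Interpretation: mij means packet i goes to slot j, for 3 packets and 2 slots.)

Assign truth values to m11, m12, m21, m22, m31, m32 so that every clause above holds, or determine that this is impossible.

Suppose m11 = true.
(NOT m21) alone gives m21 = false.
(m22) alone gives m22 = true.
(NOT m31) alone gives m31 = false.
(m32) alone gives m32 = true.
Now (NOT m32) is unsatisfied and unit — conflict.
Backtrack on m11: now try m11 = false.
(m12) alone gives m12 = true.
(NOT m22) alone gives m22 = false.
(m21) alone gives m21 = true.
(NOT m31) alone gives m31 = false.
(m32) alone gives m32 = true.
Now (NOT m32) is unsatisfied and unit — conflict.
Either choice for m11 ends in contradiction.

UNSATISFIABLE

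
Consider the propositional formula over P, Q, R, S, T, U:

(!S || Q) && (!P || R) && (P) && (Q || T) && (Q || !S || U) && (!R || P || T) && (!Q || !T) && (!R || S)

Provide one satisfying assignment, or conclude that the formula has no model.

(P) alone gives P = true.
(R) alone gives R = true.
(S) alone gives S = true.
(Q) alone gives Q = true.
(!T) alone gives T = false.
All clauses hold; U can take either value.

P ↦ true,  Q ↦ true,  R ↦ true,  S ↦ true,  T ↦ false,  U ↦ true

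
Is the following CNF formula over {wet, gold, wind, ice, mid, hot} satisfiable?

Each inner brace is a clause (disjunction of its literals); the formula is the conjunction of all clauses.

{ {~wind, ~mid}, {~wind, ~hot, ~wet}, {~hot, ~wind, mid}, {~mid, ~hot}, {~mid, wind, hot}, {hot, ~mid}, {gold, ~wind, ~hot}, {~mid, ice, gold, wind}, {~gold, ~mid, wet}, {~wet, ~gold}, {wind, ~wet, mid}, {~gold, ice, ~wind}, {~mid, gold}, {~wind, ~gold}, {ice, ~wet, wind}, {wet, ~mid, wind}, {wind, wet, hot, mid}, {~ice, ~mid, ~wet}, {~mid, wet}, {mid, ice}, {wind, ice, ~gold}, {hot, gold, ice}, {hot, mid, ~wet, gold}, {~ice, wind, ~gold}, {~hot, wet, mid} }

Yes, satisfiable

Branch on wind: set wind = 1.
Unit clause (~mid) forces mid = 0.
Unit clause (~hot) forces hot = 0.
Unit clause (~gold) forces gold = 0.
Unit clause (ice) forces ice = 1.
Unit clause (~wet) forces wet = 0.
Every clause now holds.
A satisfying assignment: wet: 0,  gold: 0,  wind: 1,  ice: 1,  mid: 0,  hot: 0.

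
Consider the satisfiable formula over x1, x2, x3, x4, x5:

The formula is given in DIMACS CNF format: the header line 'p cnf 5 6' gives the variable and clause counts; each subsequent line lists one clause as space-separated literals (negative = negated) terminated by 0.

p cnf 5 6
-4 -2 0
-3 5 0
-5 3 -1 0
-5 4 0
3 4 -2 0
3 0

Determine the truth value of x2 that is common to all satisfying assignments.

False

Suppose x2 = True.
(¬x4) alone gives x4 = False.
(¬x5) alone gives x5 = False.
(¬x3) alone gives x3 = False.
That conflicts with the unit clause (x3).
So every satisfying assignment has x2 = False.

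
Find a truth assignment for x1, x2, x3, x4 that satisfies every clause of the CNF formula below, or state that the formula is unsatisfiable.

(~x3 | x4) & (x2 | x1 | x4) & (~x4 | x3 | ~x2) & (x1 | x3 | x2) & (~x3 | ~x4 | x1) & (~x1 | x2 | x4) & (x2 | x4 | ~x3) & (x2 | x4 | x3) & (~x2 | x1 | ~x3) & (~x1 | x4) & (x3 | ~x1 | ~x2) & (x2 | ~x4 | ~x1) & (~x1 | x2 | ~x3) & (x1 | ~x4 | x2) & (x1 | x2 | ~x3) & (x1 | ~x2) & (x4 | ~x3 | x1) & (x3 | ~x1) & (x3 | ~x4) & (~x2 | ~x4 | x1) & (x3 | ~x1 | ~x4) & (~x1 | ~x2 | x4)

x1 ↦ 1; x2 ↦ 1; x3 ↦ 1; x4 ↦ 1

Branch on x3: set x3 = 1.
Unit clause (x4) forces x4 = 1.
Unit clause (x1) forces x1 = 1.
Unit clause (x2) forces x2 = 1.
Every clause now holds.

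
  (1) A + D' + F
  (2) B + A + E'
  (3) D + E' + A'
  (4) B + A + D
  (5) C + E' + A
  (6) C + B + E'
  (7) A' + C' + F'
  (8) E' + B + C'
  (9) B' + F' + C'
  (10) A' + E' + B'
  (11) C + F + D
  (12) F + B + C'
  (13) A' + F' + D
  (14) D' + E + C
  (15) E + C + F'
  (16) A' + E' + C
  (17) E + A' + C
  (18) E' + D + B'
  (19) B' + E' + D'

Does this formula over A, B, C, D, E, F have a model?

Branch on A: set A = 0.
Branch on D: set D = 0.
The clause (B) is unit, so B = 1.
The clause (E') is unit, so E = 0.
Branch on F: set F = 0.
The clause (C) is unit, so C = 1.
All clauses are satisfied.
A satisfying assignment: A ↦ 0,  B ↦ 1,  C ↦ 1,  D ↦ 0,  E ↦ 0,  F ↦ 0.

Yes, satisfiable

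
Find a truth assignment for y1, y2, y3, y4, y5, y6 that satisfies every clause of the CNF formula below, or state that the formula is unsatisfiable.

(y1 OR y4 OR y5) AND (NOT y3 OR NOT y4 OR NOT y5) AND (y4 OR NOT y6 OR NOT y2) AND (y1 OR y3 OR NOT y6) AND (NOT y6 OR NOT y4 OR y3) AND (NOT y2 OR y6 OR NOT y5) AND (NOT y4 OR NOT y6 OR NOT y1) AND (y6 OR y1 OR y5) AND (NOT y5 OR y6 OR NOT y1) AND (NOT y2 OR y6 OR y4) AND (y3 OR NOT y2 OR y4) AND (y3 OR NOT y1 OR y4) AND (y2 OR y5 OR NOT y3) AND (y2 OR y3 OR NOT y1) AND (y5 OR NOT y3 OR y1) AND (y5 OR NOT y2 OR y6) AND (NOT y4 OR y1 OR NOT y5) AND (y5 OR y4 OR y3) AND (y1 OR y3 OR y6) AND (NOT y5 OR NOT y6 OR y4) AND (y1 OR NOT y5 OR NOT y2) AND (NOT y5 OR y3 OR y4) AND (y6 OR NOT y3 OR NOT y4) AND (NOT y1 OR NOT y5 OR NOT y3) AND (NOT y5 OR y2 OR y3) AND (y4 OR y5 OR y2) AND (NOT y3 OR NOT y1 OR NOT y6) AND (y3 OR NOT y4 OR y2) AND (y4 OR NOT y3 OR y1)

UNSATISFIABLE

Case y1 = true:
Case y4 = false:
The clause (y3) is unit, so y3 = true.
The clause (NOT y5) is unit, so y5 = false.
The clause (y2) is unit, so y2 = true.
The clause (NOT y6) is unit, so y6 = false.
That conflicts with the unit clause (y6).
That branch fails; take y4 = true instead.
The clause (NOT y6) is unit, so y6 = false.
The clause (NOT y5) is unit, so y5 = false.
The clause (NOT y2) is unit, so y2 = false.
The clause (NOT y3) is unit, so y3 = false.
That conflicts with the unit clause (y3).
Neither y4 = true nor y4 = false works.
That branch fails; take y1 = false instead.
Case y4 = true:
The clause (NOT y5) is unit, so y5 = false.
The clause (y6) is unit, so y6 = true.
The clause (y3) is unit, so y3 = true.
That conflicts with the unit clause (NOT y3).
That branch fails; take y4 = false instead.
The clause (y5) is unit, so y5 = true.
The clause (NOT y6) is unit, so y6 = false.
The clause (NOT y2) is unit, so y2 = false.
The clause (y3) is unit, so y3 = true.
That conflicts with the unit clause (NOT y3).
Neither y4 = true nor y4 = false works.
Neither y1 = true nor y1 = false works.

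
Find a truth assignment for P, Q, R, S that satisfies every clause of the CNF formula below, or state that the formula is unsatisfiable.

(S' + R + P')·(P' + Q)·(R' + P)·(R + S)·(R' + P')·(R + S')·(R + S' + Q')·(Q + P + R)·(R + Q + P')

UNSATISFIABLE

Suppose P = 0.
(R') alone gives R = 0.
(S) alone gives S = 1.
That conflicts with the unit clause (S').
Undo P and try P = 1.
(Q) alone gives Q = 1.
(R') alone gives R = 0.
(S') alone gives S = 0.
That conflicts with the unit clause (S).
Both values of P lead to a conflict.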